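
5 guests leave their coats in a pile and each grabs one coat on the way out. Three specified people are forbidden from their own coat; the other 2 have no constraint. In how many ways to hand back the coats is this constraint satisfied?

64

Let A_j be the event that the j-th constrained one is fixed. By inclusion-exclusion over the 3 events:
Σ_{j=0}^{3} (-1)^j C(3,j)(5-j)!
= C(3,0)·5! - C(3,1)·4! + C(3,2)·3! - C(3,3)·2!
= 120 - 72 + 18 - 2
= 64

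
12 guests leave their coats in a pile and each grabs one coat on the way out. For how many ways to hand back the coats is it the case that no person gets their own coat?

Use !n = (n-1)(!(n-1) + !(n-2)).
!12 = 11·(14684570 + 1334961) = 11·16019531 = 176214841

176214841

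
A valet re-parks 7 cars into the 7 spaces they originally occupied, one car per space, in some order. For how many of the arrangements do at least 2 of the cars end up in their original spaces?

1331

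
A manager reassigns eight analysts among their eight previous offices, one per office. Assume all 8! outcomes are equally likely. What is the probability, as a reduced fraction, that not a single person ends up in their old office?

2119/5760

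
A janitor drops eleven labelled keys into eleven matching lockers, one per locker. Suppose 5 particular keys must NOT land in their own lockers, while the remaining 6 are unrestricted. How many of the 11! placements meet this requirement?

25022880

Inclusion-exclusion on the 5 forbidden self-matches:
Σ_{j=0}^{5} (-1)^j C(5,j)(11-j)!
= C(5,0)·11! - C(5,1)·10! + C(5,2)·9! - C(5,3)·8! + C(5,4)·7! - C(5,5)·6!
= 39916800 - 18144000 + 3628800 - 403200 + 25200 - 720
= 25022880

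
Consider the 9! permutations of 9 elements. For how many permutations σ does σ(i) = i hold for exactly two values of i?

66744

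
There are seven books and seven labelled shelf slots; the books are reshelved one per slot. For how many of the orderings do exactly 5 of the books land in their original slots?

Choose which 5 of the 7 are fixed: C(7,5) = 21.
The other 2 form a derangement: !2 = 1.
Total: 21 × 1 = 21.

21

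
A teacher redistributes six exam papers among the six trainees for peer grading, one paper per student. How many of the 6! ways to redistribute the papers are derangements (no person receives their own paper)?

265

!6 = 6! · Σ_{k=0}^{6} (-1)^k/k!
= 6! - 6!/1! + 6!/2! - 6!/3! + 6!/4! - 6!/5! + 6!/6!
= 720 - 720 + 360 - 120 + 30 - 6 + 1
= 265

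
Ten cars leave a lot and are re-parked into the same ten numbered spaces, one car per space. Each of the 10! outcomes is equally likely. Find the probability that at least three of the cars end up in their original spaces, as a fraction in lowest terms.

Favorable outcomes: Σ_{i≥3} C(10,i)·!(10-i) = 120·1854 + 210·265 + 252·44 + 210·9 + 120·2 + 45·1 + 10·0 + 1·1 = 291394.
Total outcomes: 10! = 3628800.
Probability = 291394/3628800 = 145697/1814400.

145697/1814400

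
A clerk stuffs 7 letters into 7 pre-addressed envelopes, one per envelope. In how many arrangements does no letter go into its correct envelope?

1854

By inclusion-exclusion, !7 = Σ (-1)^k · 7!/k! for k=0..7
= 7! - 7!/1! + 7!/2! - 7!/3! + 7!/4! - 7!/5! + 7!/6! - 7!/7!
= 5040 - 5040 + 2520 - 840 + 210 - 42 + 7 - 1
= 1854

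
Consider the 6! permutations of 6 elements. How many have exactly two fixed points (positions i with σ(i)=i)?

Pick the 2 fixed positions: C(6,2) = 15 ways.
The remaining 4 must be deranged: !4 = 9.
Total: 15 × 9 = 135.

135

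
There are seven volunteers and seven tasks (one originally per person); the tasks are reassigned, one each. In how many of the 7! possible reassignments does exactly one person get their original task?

Choose which one of the 7 is fixed: C(7,1) = 7.
The remaining 6 must be deranged: !6 = 265.
Total: 7 × 265 = 1855.

1855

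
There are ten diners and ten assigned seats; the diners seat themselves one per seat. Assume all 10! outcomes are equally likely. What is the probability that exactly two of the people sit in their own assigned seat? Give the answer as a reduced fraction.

2119/11520

Favorable outcomes: C(10,2)·!8 = 45·14833 = 667485.
Total outcomes: 10! = 3628800.
Probability = 667485/3628800 = 2119/11520.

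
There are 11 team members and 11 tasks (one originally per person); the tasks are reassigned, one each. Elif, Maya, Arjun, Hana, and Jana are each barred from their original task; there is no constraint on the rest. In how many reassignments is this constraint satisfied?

Inclusion-exclusion on the 5 forbidden self-matches:
Σ_{j=0}^{5} (-1)^j C(5,j)(11-j)!
= C(5,0)·11! - C(5,1)·10! + C(5,2)·9! - C(5,3)·8! + C(5,4)·7! - C(5,5)·6!
= 39916800 - 18144000 + 3628800 - 403200 + 25200 - 720
= 25022880

25022880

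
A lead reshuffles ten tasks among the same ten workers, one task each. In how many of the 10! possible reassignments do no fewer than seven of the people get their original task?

# with exactly i fixed is C(10,i)·!(10-i); sum over i=7..10:
  i=7: C(10,7)·!3 = 120·2 = 240
  i=8: C(10,8)·!2 = 45·1 = 45
  i=9: C(10,9)·!1 = 10·0 = 0
  i=10: C(10,10)·!0 = 1·1 = 1
Total = 286.

286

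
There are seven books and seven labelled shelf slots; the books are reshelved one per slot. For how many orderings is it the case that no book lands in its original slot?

1854

!7 = 7! · Σ_{k=0}^{7} (-1)^k/k!
= 7! - 7!/1! + 7!/2! - 7!/3! + 7!/4! - 7!/5! + 7!/6! - 7!/7!
= 5040 - 5040 + 2520 - 840 + 210 - 42 + 7 - 1
= 1854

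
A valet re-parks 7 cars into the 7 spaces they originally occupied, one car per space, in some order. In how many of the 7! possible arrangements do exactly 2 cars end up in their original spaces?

924

Pick the 2 fixed positions: C(7,2) = 21 ways.
The other 5 form a derangement: !5 = 44.
Total: 21 × 44 = 924.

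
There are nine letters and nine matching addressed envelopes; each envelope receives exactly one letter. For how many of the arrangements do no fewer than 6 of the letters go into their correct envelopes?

205

Sum C(9,i)·!(9-i) for i = 6..9:
  i=6: C(9,6)·!3 = 84·2 = 168
  i=7: C(9,7)·!2 = 36·1 = 36
  i=8: C(9,8)·!1 = 9·0 = 0
  i=9: C(9,9)·!0 = 1·1 = 1
Total = 205.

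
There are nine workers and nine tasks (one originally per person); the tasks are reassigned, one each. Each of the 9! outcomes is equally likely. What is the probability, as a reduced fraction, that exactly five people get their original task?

1/320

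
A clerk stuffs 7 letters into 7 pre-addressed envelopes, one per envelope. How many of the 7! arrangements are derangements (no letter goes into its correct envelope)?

1854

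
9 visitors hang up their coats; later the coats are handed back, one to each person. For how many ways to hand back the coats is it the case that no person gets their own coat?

Recurrence: !9 = 9·!8 + (-1)^9.
!9 = 9·14833 - 1 = 133496

133496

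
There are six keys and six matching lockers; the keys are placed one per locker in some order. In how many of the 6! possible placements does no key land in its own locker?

The number of derangements of 6 is !6 = Σ_{k=0}^{6} (-1)^k·6!/k!
= 6! - 6!/1! + 6!/2! - 6!/3! + 6!/4! - 6!/5! + 6!/6!
= 720 - 720 + 360 - 120 + 30 - 6 + 1
= 265

265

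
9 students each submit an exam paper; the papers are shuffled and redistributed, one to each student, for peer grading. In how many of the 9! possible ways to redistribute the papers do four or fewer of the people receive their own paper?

361541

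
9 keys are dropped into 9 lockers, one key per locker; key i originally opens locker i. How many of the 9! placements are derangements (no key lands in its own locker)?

Use !n = n·!(n-1) + (-1)^n.
!9 = 9·14833 - 1 = 133496

133496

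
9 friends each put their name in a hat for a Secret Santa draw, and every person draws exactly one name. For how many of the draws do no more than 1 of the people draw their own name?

Sum C(9,i)·!(9-i) for i = 0..1:
  i=0: C(9,0)·!9 = 1·133496 = 133496
  i=1: C(9,1)·!8 = 9·14833 = 133497
Total = 266993.

266993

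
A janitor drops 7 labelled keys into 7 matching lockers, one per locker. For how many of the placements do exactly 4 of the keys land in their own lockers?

Choose which 4 of the 7 are fixed: C(7,4) = 35.
The remaining 3 must be deranged: !3 = 2.
Total: 35 × 2 = 70.

70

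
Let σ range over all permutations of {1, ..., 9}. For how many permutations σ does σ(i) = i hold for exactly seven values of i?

36

Pick the 7 fixed positions: C(9,7) = 36 ways.
The remaining 2 must be deranged: !2 = 1.
Total: 36 × 1 = 36.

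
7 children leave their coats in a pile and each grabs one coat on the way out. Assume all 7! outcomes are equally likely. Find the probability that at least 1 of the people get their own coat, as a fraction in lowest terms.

Favorable outcomes: Σ_{i≥1} C(7,i)·!(7-i) = 7·265 + 21·44 + 35·9 + 35·2 + 21·1 + 7·0 + 1·1 = 3186.
Total outcomes: 7! = 5040.
Probability = 3186/5040 = 177/280.

177/280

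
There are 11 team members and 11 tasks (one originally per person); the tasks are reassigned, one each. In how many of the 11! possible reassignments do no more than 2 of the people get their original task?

Sum C(11,i)·!(11-i) for i = 0..2:
  i=0: C(11,0)·!11 = 1·14684570 = 14684570
  i=1: C(11,1)·!10 = 11·1334961 = 14684571
  i=2: C(11,2)·!9 = 55·133496 = 7342280
Total = 36711421.

36711421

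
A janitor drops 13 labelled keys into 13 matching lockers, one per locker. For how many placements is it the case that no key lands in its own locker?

2290792932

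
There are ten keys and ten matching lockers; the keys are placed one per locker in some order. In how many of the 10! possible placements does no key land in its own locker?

By inclusion-exclusion, !10 = Σ (-1)^k · 10!/k! for k=0..10
= 10! - 10!/1! + 10!/2! - 10!/3! + 10!/4! - 10!/5! + 10!/6! - 10!/7! + 10!/8! - 10!/9! + 10!/10!
= 3628800 - 3628800 + 1814400 - 604800 + 151200 - 30240 + 5040 - 720 + 90 - 10 + 1
= 1334961

1334961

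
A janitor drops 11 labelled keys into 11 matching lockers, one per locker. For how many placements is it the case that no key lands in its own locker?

14684570

!11 = 11! · Σ_{k=0}^{11} (-1)^k/k!
= 11! - 11!/1! + 11!/2! - 11!/3! + 11!/4! - 11!/5! + 11!/6! - 11!/7! + 11!/8! - 11!/9! + 11!/10! - 11!/11!
= 39916800 - 39916800 + 19958400 - 6652800 + 1663200 - 332640 + 55440 - 7920 + 990 - 110 + 11 - 1
= 14684570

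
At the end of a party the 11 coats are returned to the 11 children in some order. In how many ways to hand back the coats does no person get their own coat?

Recurrence: !11 = 11·!10 + (-1)^11.
!11 = 11·1334961 - 1 = 14684570

14684570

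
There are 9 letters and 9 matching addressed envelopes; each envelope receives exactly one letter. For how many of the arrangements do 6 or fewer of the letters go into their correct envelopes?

Sum C(9,i)·!(9-i) for i = 0..6:
  i=0: C(9,0)·!9 = 1·133496 = 133496
  i=1: C(9,1)·!8 = 9·14833 = 133497
  i=2: C(9,2)·!7 = 36·1854 = 66744
  i=3: C(9,3)·!6 = 84·265 = 22260
  i=4: C(9,4)·!5 = 126·44 = 5544
  i=5: C(9,5)·!4 = 126·9 = 1134
  i=6: C(9,6)·!3 = 84·2 = 168
Total = 362843.

362843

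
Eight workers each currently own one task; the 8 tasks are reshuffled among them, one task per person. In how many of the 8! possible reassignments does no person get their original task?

14833

Recurrence: !8 = 7·(!7 + !6).
!8 = 7·(1854 + 265) = 7·2119 = 14833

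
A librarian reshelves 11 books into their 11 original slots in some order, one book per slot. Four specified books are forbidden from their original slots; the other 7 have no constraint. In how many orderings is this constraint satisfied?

27422640

Inclusion-exclusion on the 4 forbidden self-matches:
Σ_{j=0}^{4} (-1)^j C(4,j)(11-j)!
= C(4,0)·11! - C(4,1)·10! + C(4,2)·9! - C(4,3)·8! + C(4,4)·7!
= 39916800 - 14515200 + 2177280 - 161280 + 5040
= 27422640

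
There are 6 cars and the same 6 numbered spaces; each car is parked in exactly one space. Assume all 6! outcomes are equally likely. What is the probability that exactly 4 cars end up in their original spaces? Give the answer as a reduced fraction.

1/48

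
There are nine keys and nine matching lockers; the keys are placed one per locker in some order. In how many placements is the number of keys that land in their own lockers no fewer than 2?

# with exactly i fixed is C(9,i)·!(9-i); sum over i=2..9:
  i=2: C(9,2)·!7 = 36·1854 = 66744
  i=3: C(9,3)·!6 = 84·265 = 22260
  i=4: C(9,4)·!5 = 126·44 = 5544
  i=5: C(9,5)·!4 = 126·9 = 1134
  i=6: C(9,6)·!3 = 84·2 = 168
  i=7: C(9,7)·!2 = 36·1 = 36
  i=8: C(9,8)·!1 = 9·0 = 0
  i=9: C(9,9)·!0 = 1·1 = 1
Total = 95887.

95887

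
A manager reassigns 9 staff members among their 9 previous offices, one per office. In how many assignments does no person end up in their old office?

By inclusion-exclusion, !9 = Σ (-1)^k · 9!/k! for k=0..9
= 9! - 9!/1! + 9!/2! - 9!/3! + 9!/4! - 9!/5! + 9!/6! - 9!/7! + 9!/8! - 9!/9!
= 362880 - 362880 + 181440 - 60480 + 15120 - 3024 + 504 - 72 + 9 - 1
= 133496

133496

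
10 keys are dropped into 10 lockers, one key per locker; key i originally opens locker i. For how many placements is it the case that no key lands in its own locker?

1334961

By inclusion-exclusion, !10 = Σ (-1)^k · 10!/k! for k=0..10
= 10! - 10!/1! + 10!/2! - 10!/3! + 10!/4! - 10!/5! + 10!/6! - 10!/7! + 10!/8! - 10!/9! + 10!/10!
= 3628800 - 3628800 + 1814400 - 604800 + 151200 - 30240 + 5040 - 720 + 90 - 10 + 1
= 1334961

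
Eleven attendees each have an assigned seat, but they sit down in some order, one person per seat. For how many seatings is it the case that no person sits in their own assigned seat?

14684570

!11 = 11! · Σ_{k=0}^{11} (-1)^k/k!
= 11! - 11!/1! + 11!/2! - 11!/3! + 11!/4! - 11!/5! + 11!/6! - 11!/7! + 11!/8! - 11!/9! + 11!/10! - 11!/11!
= 39916800 - 39916800 + 19958400 - 6652800 + 1663200 - 332640 + 55440 - 7920 + 990 - 110 + 11 - 1
= 14684570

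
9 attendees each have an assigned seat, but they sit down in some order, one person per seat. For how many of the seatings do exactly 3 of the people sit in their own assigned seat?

22260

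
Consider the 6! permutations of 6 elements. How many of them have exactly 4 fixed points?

Choose which 4 of the 6 are fixed: C(6,4) = 15.
The other 2 form a derangement: !2 = 1.
Total: 15 × 1 = 15.

15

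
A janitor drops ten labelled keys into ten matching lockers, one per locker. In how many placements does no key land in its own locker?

The subfactorial !10 = [10!/e] (nearest integer).
10! = 3628800, and 3628800/e ≈ 1334960.92, so !10 = 1334961.

1334961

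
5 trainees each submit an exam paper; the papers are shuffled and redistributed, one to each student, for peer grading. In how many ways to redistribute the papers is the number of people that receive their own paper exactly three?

10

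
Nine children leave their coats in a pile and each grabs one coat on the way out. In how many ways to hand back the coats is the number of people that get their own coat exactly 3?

22260

Choose which 3 of the 9 are fixed: C(9,3) = 84.
The remaining 6 must be deranged: !6 = 265.
Total: 84 × 265 = 22260.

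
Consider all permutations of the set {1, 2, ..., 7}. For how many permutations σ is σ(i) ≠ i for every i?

1854

Recurrence: !7 = 7·!6 + (-1)^7.
!7 = 7·265 - 1 = 1854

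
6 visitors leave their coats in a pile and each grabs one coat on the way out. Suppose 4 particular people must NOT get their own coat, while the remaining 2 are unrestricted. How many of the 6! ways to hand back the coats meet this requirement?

Let A_j be the event that the j-th constrained one is fixed. By inclusion-exclusion over the 4 events:
Σ_{j=0}^{4} (-1)^j C(4,j)(6-j)!
= C(4,0)·6! - C(4,1)·5! + C(4,2)·4! - C(4,3)·3! + C(4,4)·2!
= 720 - 480 + 144 - 24 + 2
= 362

362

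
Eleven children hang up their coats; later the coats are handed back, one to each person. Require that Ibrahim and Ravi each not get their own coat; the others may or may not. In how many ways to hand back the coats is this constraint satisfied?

33022080

Let A_j be the event that the j-th constrained one is fixed. By inclusion-exclusion over the 2 events:
Σ_{j=0}^{2} (-1)^j C(2,j)(11-j)!
= C(2,0)·11! - C(2,1)·10! + C(2,2)·9!
= 39916800 - 7257600 + 362880
= 33022080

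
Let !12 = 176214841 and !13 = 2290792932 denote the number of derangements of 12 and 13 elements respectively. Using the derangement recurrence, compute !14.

32071101049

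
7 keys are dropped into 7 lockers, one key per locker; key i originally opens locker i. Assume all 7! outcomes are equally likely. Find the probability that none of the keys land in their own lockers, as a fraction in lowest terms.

103/280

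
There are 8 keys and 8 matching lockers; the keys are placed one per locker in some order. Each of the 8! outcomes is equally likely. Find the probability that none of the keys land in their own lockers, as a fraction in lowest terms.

2119/5760

Favorable outcomes: !8 = 14833.
Total outcomes: 8! = 40320.
Probability = 14833/40320 = 2119/5760.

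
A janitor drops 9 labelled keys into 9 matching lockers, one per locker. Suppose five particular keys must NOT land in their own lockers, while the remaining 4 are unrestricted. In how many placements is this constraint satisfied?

205056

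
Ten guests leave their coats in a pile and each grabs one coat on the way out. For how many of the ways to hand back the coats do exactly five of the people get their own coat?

11088

Choose which 5 of the 10 are fixed: C(10,5) = 252.
The remaining 5 must be deranged: !5 = 44.
Total: 252 × 44 = 11088.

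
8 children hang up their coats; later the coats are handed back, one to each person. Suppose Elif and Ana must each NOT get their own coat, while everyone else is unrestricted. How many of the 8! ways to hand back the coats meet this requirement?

30960

Let A_j be the event that the j-th constrained one is fixed. By inclusion-exclusion over the 2 events:
Σ_{j=0}^{2} (-1)^j C(2,j)(8-j)!
= C(2,0)·8! - C(2,1)·7! + C(2,2)·6!
= 40320 - 10080 + 720
= 30960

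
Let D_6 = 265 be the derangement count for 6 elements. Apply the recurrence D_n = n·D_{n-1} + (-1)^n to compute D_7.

D_7 = 7·265 - 1 = 1854.

1854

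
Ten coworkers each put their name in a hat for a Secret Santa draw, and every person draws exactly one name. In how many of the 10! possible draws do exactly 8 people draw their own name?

Pick the 8 fixed positions: C(10,8) = 45 ways.
The remaining 2 must be deranged: !2 = 1.
Total: 45 × 1 = 45.

45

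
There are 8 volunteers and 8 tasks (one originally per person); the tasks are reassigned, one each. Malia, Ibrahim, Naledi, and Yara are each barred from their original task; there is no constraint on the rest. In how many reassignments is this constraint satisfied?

Let A_j be the event that the j-th constrained one is fixed. By inclusion-exclusion over the 4 events:
Σ_{j=0}^{4} (-1)^j C(4,j)(8-j)!
= C(4,0)·8! - C(4,1)·7! + C(4,2)·6! - C(4,3)·5! + C(4,4)·4!
= 40320 - 20160 + 4320 - 480 + 24
= 24024

24024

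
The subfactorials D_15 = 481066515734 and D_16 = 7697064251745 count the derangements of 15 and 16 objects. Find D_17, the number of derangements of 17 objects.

130850092279664

D_17 = (17-1)·(D_16 + D_15) = 16·(7697064251745 + 481066515734) = 16·8178130767479 = 130850092279664.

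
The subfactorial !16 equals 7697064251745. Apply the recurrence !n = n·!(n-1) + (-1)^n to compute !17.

130850092279664

!17 = 17·7697064251745 - 1 = 130850092279664.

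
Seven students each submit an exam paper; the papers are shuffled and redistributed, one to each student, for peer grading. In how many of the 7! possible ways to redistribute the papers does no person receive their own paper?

Use !n = (n-1)(!(n-1) + !(n-2)).
!7 = 6·(265 + 44) = 6·309 = 1854

1854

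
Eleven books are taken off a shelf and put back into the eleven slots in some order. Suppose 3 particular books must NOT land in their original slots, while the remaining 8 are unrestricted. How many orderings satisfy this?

Let A_j be the event that the j-th constrained one is fixed. By inclusion-exclusion over the 3 events:
Σ_{j=0}^{3} (-1)^j C(3,j)(11-j)!
= C(3,0)·11! - C(3,1)·10! + C(3,2)·9! - C(3,3)·8!
= 39916800 - 10886400 + 1088640 - 40320
= 30078720

30078720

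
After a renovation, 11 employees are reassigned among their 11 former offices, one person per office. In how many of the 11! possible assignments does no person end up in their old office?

14684570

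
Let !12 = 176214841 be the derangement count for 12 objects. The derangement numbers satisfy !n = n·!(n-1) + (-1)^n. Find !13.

2290792932

!13 = 13·176214841 - 1 = 2290792932.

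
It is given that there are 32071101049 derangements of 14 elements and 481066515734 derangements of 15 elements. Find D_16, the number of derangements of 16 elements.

7697064251745

D_16 = (16-1)·(D_15 + D_14) = 15·(481066515734 + 32071101049) = 15·513137616783 = 7697064251745.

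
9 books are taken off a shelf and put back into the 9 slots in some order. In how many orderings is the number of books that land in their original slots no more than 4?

361541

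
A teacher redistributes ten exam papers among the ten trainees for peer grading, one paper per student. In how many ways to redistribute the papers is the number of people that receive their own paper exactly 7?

240

Pick the 7 fixed positions: C(10,7) = 120 ways.
The other 3 form a derangement: !3 = 2.
Total: 120 × 2 = 240.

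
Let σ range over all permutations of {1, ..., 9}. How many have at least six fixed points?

205

# with exactly i fixed is C(9,i)·!(9-i); sum over i=6..9:
  i=6: C(9,6)·!3 = 84·2 = 168
  i=7: C(9,7)·!2 = 36·1 = 36
  i=8: C(9,8)·!1 = 9·0 = 0
  i=9: C(9,9)·!0 = 1·1 = 1
Total = 205.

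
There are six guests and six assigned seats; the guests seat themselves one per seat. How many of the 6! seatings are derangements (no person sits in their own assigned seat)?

265

!6 is the nearest integer to 6!/e.
6! = 720, and 720/e ≈ 264.87, so !6 = 265.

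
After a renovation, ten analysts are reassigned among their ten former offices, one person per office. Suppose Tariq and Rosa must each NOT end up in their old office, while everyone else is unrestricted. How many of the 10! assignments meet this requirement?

2943360

Inclusion-exclusion on the 2 forbidden self-matches:
Σ_{j=0}^{2} (-1)^j C(2,j)(10-j)!
= C(2,0)·10! - C(2,1)·9! + C(2,2)·8!
= 3628800 - 725760 + 40320
= 2943360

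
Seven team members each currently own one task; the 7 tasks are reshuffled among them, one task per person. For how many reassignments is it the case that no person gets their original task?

1854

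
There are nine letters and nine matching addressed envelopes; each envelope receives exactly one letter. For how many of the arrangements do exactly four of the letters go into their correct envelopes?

5544

Pick the 4 fixed positions: C(9,4) = 126 ways.
The remaining 5 must be deranged: !5 = 44.
Total: 126 × 44 = 5544.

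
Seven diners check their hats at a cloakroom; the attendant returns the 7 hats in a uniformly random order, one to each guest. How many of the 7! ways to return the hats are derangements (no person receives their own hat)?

1854

!7 is the nearest integer to 7!/e.
7! = 5040, and 5040/e ≈ 1854.11, so !7 = 1854.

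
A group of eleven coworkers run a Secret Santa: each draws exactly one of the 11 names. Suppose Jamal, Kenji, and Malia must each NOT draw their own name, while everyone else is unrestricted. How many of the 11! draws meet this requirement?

30078720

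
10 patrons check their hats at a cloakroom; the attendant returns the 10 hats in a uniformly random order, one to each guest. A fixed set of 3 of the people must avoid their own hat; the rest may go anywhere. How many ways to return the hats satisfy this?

2656080

Let A_j be the event that the j-th constrained one is fixed. By inclusion-exclusion over the 3 events:
Σ_{j=0}^{3} (-1)^j C(3,j)(10-j)!
= C(3,0)·10! - C(3,1)·9! + C(3,2)·8! - C(3,3)·7!
= 3628800 - 1088640 + 120960 - 5040
= 2656080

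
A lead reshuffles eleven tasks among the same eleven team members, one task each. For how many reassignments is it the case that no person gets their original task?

14684570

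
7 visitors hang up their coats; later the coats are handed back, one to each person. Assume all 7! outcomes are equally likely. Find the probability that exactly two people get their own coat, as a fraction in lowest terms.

11/60

Favorable outcomes: C(7,2)·!5 = 21·44 = 924.
Total outcomes: 7! = 5040.
Probability = 924/5040 = 11/60.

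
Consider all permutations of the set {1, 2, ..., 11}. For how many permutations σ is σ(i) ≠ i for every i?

14684570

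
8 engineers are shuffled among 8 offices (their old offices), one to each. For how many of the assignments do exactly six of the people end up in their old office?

Choose which 6 of the 8 are fixed: C(8,6) = 28.
The other 2 form a derangement: !2 = 1.
Total: 28 × 1 = 28.

28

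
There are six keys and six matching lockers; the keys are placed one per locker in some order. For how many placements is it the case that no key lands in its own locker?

265

!6 is the nearest integer to 6!/e.
6! = 720, and 720/e ≈ 264.87, so !6 = 265.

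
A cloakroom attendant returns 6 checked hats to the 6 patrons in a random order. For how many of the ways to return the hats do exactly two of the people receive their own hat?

135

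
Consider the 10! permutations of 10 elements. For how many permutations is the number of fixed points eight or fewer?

# with exactly i fixed is C(10,i)·!(10-i); sum over i=0..8:
  i=0: C(10,0)·!10 = 1·1334961 = 1334961
  i=1: C(10,1)·!9 = 10·133496 = 1334960
  i=2: C(10,2)·!8 = 45·14833 = 667485
  i=3: C(10,3)·!7 = 120·1854 = 222480
  i=4: C(10,4)·!6 = 210·265 = 55650
  i=5: C(10,5)·!5 = 252·44 = 11088
  i=6: C(10,6)·!4 = 210·9 = 1890
  i=7: C(10,7)·!3 = 120·2 = 240
  i=8: C(10,8)·!2 = 45·1 = 45
Total = 3628799.

3628799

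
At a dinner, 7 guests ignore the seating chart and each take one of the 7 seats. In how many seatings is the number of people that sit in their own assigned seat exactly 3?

315

Pick the 3 fixed positions: C(7,3) = 35 ways.
The other 4 form a derangement: !4 = 9.
Total: 35 × 9 = 315.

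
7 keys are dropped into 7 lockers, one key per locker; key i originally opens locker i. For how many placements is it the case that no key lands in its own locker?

1854

The subfactorial !7 = [7!/e] (nearest integer).
7! = 5040, and 5040/e ≈ 1854.11, so !7 = 1854.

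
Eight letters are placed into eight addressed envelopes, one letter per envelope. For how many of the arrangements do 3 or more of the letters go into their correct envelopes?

3235

Sum C(8,i)·!(8-i) for i = 3..8:
  i=3: C(8,3)·!5 = 56·44 = 2464
  i=4: C(8,4)·!4 = 70·9 = 630
  i=5: C(8,5)·!3 = 56·2 = 112
  i=6: C(8,6)·!2 = 28·1 = 28
  i=7: C(8,7)·!1 = 8·0 = 0
  i=8: C(8,8)·!0 = 1·1 = 1
Total = 3235.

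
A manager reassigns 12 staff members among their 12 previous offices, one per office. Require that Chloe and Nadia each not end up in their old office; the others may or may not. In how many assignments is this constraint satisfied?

Let A_j be the event that the j-th constrained one is fixed. By inclusion-exclusion over the 2 events:
Σ_{j=0}^{2} (-1)^j C(2,j)(12-j)!
= C(2,0)·12! - C(2,1)·11! + C(2,2)·10!
= 479001600 - 79833600 + 3628800
= 402796800

402796800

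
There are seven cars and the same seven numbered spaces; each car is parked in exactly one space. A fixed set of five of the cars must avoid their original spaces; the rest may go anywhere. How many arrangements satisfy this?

Inclusion-exclusion on the 5 forbidden self-matches:
Σ_{j=0}^{5} (-1)^j C(5,j)(7-j)!
= C(5,0)·7! - C(5,1)·6! + C(5,2)·5! - C(5,3)·4! + C(5,4)·3! - C(5,5)·2!
= 5040 - 3600 + 1200 - 240 + 30 - 2
= 2428

2428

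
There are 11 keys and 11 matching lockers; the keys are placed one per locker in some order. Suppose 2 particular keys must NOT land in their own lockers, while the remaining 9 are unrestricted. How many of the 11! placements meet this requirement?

33022080

Let A_j be the event that the j-th constrained one is fixed. By inclusion-exclusion over the 2 events:
Σ_{j=0}^{2} (-1)^j C(2,j)(11-j)!
= C(2,0)·11! - C(2,1)·10! + C(2,2)·9!
= 39916800 - 7257600 + 362880
= 33022080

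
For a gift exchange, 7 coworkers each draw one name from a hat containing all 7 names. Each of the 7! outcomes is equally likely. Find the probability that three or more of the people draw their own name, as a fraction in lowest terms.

Favorable outcomes: Σ_{i≥3} C(7,i)·!(7-i) = 35·9 + 35·2 + 21·1 + 7·0 + 1·1 = 407.
Total outcomes: 7! = 5040.
Probability = 407/5040 = 407/5040.

407/5040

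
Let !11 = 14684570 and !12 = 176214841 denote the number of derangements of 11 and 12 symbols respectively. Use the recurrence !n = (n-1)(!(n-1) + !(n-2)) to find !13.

2290792932

!13 = (13-1)·(!12 + !11) = 12·(176214841 + 14684570) = 12·190899411 = 2290792932.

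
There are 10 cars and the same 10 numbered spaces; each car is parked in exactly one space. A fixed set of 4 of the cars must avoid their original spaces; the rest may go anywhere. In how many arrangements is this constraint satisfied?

2399760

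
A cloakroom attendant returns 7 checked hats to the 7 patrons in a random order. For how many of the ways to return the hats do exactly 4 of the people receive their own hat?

70

Pick the 4 fixed positions: C(7,4) = 35 ways.
The other 3 form a derangement: !3 = 2.
Total: 35 × 2 = 70.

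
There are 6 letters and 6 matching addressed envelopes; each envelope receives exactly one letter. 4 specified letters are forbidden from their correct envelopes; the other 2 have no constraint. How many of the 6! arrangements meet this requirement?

362

Inclusion-exclusion on the 4 forbidden self-matches:
Σ_{j=0}^{4} (-1)^j C(4,j)(6-j)!
= C(4,0)·6! - C(4,1)·5! + C(4,2)·4! - C(4,3)·3! + C(4,4)·2!
= 720 - 480 + 144 - 24 + 2
= 362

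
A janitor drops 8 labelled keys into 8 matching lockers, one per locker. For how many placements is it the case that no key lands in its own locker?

Use !n = (n-1)(!(n-1) + !(n-2)).
!8 = 7·(1854 + 265) = 7·2119 = 14833

14833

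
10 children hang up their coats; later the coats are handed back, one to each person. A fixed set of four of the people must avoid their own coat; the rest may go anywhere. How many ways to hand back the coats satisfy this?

2399760

Inclusion-exclusion on the 4 forbidden self-matches:
Σ_{j=0}^{4} (-1)^j C(4,j)(10-j)!
= C(4,0)·10! - C(4,1)·9! + C(4,2)·8! - C(4,3)·7! + C(4,4)·6!
= 3628800 - 1451520 + 241920 - 20160 + 720
= 2399760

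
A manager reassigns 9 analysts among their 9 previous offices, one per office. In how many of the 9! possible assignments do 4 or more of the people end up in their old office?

# with exactly i fixed is C(9,i)·!(9-i); sum over i=4..9:
  i=4: C(9,4)·!5 = 126·44 = 5544
  i=5: C(9,5)·!4 = 126·9 = 1134
  i=6: C(9,6)·!3 = 84·2 = 168
  i=7: C(9,7)·!2 = 36·1 = 36
  i=8: C(9,8)·!1 = 9·0 = 0
  i=9: C(9,9)·!0 = 1·1 = 1
Total = 6883.

6883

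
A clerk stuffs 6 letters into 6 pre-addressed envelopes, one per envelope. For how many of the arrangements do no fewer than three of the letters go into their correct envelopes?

56

Sum C(6,i)·!(6-i) for i = 3..6:
  i=3: C(6,3)·!3 = 20·2 = 40
  i=4: C(6,4)·!2 = 15·1 = 15
  i=5: C(6,5)·!1 = 6·0 = 0
  i=6: C(6,6)·!0 = 1·1 = 1
Total = 56.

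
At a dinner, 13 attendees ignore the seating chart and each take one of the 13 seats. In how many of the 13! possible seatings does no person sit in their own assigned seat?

2290792932

The number of derangements of 13 is !13 = Σ_{k=0}^{13} (-1)^k·13!/k!
= 13! - 13!/1! + 13!/2! - 13!/3! + 13!/4! - 13!/5! + 13!/6! - 13!/7! + 13!/8! - 13!/9! + 13!/10! - 13!/11! + 13!/12! - 13!/13!
= 6227020800 - 6227020800 + 3113510400 - 1037836800 + 259459200 - 51891840 + 8648640 - 1235520 + 154440 - 17160 + 1716 - 156 + 13 - 1
= 2290792932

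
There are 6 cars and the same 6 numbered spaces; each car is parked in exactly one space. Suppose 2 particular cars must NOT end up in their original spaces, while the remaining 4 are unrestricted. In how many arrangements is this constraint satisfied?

Let A_j be the event that the j-th constrained one is fixed. By inclusion-exclusion over the 2 events:
Σ_{j=0}^{2} (-1)^j C(2,j)(6-j)!
= C(2,0)·6! - C(2,1)·5! + C(2,2)·4!
= 720 - 240 + 24
= 504

504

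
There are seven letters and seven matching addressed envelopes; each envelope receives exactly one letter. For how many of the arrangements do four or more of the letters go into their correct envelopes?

# with exactly i fixed is C(7,i)·!(7-i); sum over i=4..7:
  i=4: C(7,4)·!3 = 35·2 = 70
  i=5: C(7,5)·!2 = 21·1 = 21
  i=6: C(7,6)·!1 = 7·0 = 0
  i=7: C(7,7)·!0 = 1·1 = 1
Total = 92.

92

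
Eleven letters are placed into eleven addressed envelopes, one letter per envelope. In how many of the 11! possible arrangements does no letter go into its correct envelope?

14684570

The number of derangements of 11 is !11 = Σ_{k=0}^{11} (-1)^k·11!/k!
= 11! - 11!/1! + 11!/2! - 11!/3! + 11!/4! - 11!/5! + 11!/6! - 11!/7! + 11!/8! - 11!/9! + 11!/10! - 11!/11!
= 39916800 - 39916800 + 19958400 - 6652800 + 1663200 - 332640 + 55440 - 7920 + 990 - 110 + 11 - 1
= 14684570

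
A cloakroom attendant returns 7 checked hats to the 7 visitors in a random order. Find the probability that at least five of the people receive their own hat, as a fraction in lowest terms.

11/2520

Favorable outcomes: Σ_{i≥5} C(7,i)·!(7-i) = 21·1 + 7·0 + 1·1 = 22.
Total outcomes: 7! = 5040.
Probability = 22/5040 = 11/2520.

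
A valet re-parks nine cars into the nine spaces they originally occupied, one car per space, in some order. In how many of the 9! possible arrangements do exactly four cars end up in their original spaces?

5544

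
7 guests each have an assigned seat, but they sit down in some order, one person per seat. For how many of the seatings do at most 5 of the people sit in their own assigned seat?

# with exactly i fixed is C(7,i)·!(7-i); sum over i=0..5:
  i=0: C(7,0)·!7 = 1·1854 = 1854
  i=1: C(7,1)·!6 = 7·265 = 1855
  i=2: C(7,2)·!5 = 21·44 = 924
  i=3: C(7,3)·!4 = 35·9 = 315
  i=4: C(7,4)·!3 = 35·2 = 70
  i=5: C(7,5)·!2 = 21·1 = 21
Total = 5039.

5039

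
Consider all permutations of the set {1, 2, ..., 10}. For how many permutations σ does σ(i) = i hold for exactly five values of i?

11088

Choose which 5 of the 10 are fixed: C(10,5) = 252.
The other 5 form a derangement: !5 = 44.
Total: 252 × 44 = 11088.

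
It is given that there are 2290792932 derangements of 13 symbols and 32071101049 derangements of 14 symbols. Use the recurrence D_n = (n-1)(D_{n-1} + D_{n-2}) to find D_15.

481066515734

D_15 = (15-1)·(D_14 + D_13) = 14·(32071101049 + 2290792932) = 14·34361893981 = 481066515734.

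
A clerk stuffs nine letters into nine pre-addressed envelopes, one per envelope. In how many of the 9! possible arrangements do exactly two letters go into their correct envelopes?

66744

Choose which 2 of the 9 are fixed: C(9,2) = 36.
The other 7 form a derangement: !7 = 1854.
Total: 36 × 1854 = 66744.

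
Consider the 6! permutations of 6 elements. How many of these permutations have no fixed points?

!6 is the nearest integer to 6!/e.
6! = 720, and 720/e ≈ 264.87, so !6 = 265.

265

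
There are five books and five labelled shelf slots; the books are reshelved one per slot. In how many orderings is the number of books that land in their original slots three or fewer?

Sum C(5,i)·!(5-i) for i = 0..3:
  i=0: C(5,0)·!5 = 1·44 = 44
  i=1: C(5,1)·!4 = 5·9 = 45
  i=2: C(5,2)·!3 = 10·2 = 20
  i=3: C(5,3)·!2 = 10·1 = 10
Total = 119.

119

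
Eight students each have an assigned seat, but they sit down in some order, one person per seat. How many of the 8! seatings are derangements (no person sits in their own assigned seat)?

!8 = 8! · Σ_{k=0}^{8} (-1)^k/k!
= 8! - 8!/1! + 8!/2! - 8!/3! + 8!/4! - 8!/5! + 8!/6! - 8!/7! + 8!/8!
= 40320 - 40320 + 20160 - 6720 + 1680 - 336 + 56 - 8 + 1
= 14833

14833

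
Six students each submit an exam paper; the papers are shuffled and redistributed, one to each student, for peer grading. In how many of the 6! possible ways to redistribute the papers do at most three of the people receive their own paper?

704

Sum C(6,i)·!(6-i) for i = 0..3:
  i=0: C(6,0)·!6 = 1·265 = 265
  i=1: C(6,1)·!5 = 6·44 = 264
  i=2: C(6,2)·!4 = 15·9 = 135
  i=3: C(6,3)·!3 = 20·2 = 40
Total = 704.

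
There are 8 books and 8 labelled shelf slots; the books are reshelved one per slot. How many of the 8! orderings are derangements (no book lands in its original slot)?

14833

!8 is the nearest integer to 8!/e.
8! = 40320, and 40320/e ≈ 14832.90, so !8 = 14833.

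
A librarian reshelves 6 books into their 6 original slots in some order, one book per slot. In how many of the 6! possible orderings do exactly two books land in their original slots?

135

Pick the 2 fixed positions: C(6,2) = 15 ways.
The remaining 4 must be deranged: !4 = 9.
Total: 15 × 9 = 135.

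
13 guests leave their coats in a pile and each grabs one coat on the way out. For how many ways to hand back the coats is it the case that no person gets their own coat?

2290792932

Recurrence: !13 = 13·!12 + (-1)^13.
!13 = 13·176214841 - 1 = 2290792932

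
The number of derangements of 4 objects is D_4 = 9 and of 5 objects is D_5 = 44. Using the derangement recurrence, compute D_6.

265

D_6 = (6-1)·(D_5 + D_4) = 5·(44 + 9) = 5·53 = 265.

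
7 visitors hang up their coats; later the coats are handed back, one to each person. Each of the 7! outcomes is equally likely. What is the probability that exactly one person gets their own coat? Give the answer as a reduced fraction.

Favorable outcomes: C(7,1)·!6 = 7·265 = 1855.
Total outcomes: 7! = 5040.
Probability = 1855/5040 = 53/144.

53/144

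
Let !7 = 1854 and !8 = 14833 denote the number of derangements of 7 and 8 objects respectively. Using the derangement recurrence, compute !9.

133496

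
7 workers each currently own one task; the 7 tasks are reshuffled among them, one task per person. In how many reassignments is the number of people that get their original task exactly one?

Choose which one of the 7 is fixed: C(7,1) = 7.
The remaining 6 must be deranged: !6 = 265.
Total: 7 × 265 = 1855.

1855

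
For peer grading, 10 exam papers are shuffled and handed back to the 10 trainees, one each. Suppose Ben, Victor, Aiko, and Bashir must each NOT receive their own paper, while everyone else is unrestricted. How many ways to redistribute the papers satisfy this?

2399760

Let A_j be the event that the j-th constrained one is fixed. By inclusion-exclusion over the 4 events:
Σ_{j=0}^{4} (-1)^j C(4,j)(10-j)!
= C(4,0)·10! - C(4,1)·9! + C(4,2)·8! - C(4,3)·7! + C(4,4)·6!
= 3628800 - 1451520 + 241920 - 20160 + 720
= 2399760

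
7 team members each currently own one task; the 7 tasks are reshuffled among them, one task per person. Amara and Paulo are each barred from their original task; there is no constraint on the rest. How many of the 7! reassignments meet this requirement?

3720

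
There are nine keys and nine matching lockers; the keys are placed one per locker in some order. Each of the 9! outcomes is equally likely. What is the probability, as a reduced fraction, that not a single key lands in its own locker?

16687/45360

Favorable outcomes: !9 = 133496.
Total outcomes: 9! = 362880.
Probability = 133496/362880 = 16687/45360.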